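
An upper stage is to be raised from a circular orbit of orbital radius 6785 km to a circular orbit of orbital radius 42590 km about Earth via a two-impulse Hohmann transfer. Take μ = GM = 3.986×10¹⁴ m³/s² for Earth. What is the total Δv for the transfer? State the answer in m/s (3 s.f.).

r₁ = 6785 km = 6.785×10⁶ m.
r₂ = 42590 km = 4.259×10⁷ m.
Transfer ellipse a_t = (r₁ + r₂)/2 = 2.469×10⁷ m.
At r₁: circular v_c1 = √(μ/r₁) = 7665 m/s; transfer-perigee v_p = √[μ(2/r₁ − 1/a_t)] = 10070 m/s.
Δv₁ = v_p − v_c1 = 2403 m/s.
At r₂: circular v_c2 = √(μ/r₂) = 3059 m/s; transfer-apogee v_a = √[μ(2/r₂ − 1/a_t)] = 1604 m/s.
Δv₂ = v_c2 − v_a = 1455 m/s.
Total Δv = Δv₁ + Δv₂ = 3858 m/s.

Δv_total ≈ 3860 m/s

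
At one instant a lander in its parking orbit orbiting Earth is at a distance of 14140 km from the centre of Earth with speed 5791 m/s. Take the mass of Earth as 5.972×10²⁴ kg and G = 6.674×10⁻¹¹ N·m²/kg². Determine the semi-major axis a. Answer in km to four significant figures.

μ = GM = 6.674×10⁻¹¹ × 5.972×10²⁴ = 3.986×10¹⁴ m³/s².
r = 1.414×10⁷ m.
Specific orbital energy ε = v²/2 − μ/r = (5791)²/2 − 3.986×10¹⁴/1.414×10⁷ = -1.142×10⁷ J/kg.
Since ε = −μ/(2a), a = −μ/(2ε) = 1.745×10⁷ m = 17451 km.

a ≈ 17450 km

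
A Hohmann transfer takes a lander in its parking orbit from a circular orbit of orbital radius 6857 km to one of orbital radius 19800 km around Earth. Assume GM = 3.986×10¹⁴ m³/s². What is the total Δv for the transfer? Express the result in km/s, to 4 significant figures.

Δv_total ≈ 2.937 km/s

r₁ = 6857 km = 6.857×10⁶ m.
r₂ = 19800 km = 1.980×10⁷ m.
Transfer ellipse a_t = (r₁ + r₂)/2 = 1.333×10⁷ m.
At r₁: circular v_c1 = √(μ/r₁) = 7624 m/s; transfer-perigee v_p = √[μ(2/r₁ − 1/a_t)] = 9293 m/s.
Δv₁ = v_p − v_c1 = 1668 m/s.
At r₂: circular v_c2 = √(μ/r₂) = 4487 m/s; transfer-apogee v_a = √[μ(2/r₂ − 1/a_t)] = 3218 m/s.
Δv₂ = v_c2 − v_a = 1269 m/s.
Total Δv = Δv₁ + Δv₂ = 2937 m/s = 2.937 km/s.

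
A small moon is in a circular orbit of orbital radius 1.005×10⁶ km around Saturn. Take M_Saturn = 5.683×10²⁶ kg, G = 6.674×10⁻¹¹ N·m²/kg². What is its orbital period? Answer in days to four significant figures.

μ = GM = 6.674×10⁻¹¹ × 5.683×10²⁶ = 3.793×10¹⁶ m³/s².
r = 1.005×10⁶ km = 1.005×10⁹ m.
Kepler's third law: T = 2π√(r³/μ) = 2π√((1.005×10⁹)³ / 3.793×10¹⁶).
r³/μ = 2.676×10¹⁰ s², so T = 2π × 1.636×10⁵ = 1.028×10⁶ s.
Converting: 1.028×10⁶ s ÷ 86400 = 11.90 days.

T ≈ 11.90 days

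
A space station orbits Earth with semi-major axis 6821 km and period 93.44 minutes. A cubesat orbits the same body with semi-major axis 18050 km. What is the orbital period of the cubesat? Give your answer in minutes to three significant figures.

T₂ ≈ 402 minutes

Kepler's third law: T² ∝ a³, so T₂ = T₁ (a₂/a₁)^(3/2).
a₂/a₁ = 2.646, (a₂/a₁)^(3/2) = 4.305.
T₂ = 93.44 × 4.305 = 402.2 minutes.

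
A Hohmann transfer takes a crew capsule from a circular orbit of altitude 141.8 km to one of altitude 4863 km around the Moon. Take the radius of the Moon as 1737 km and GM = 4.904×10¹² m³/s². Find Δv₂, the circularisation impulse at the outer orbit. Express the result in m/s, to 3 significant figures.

Δv ≈ 288 m/s

r₁ = 1737 + 141.8 = 1878.8 km = 1.8788×10⁶ m.
r₂ = 1737 + 4863 = 6600.0 km = 6.6000×10⁶ m.
Transfer ellipse a_t = (r₁ + r₂)/2 = 4.239×10⁶ m.
At r₁: circular v_c1 = √(μ/r₁) = 1616 m/s; transfer-perilune v_p = √[μ(2/r₁ − 1/a_t)] = 2016 m/s.
At r₂: circular v_c2 = √(μ/r₂) = 862.0 m/s; transfer-apolune v_a = √[μ(2/r₂ − 1/a_t)] = 573.8 m/s.
Δv₂ = v_c2 − v_a = 288.2 m/s.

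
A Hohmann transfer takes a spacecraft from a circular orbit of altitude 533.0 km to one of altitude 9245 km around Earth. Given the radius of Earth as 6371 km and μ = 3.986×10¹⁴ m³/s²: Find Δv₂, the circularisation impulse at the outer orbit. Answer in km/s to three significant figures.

Δv ≈ 1.10 km/s

r₁ = 6371 + 533.0 = 6904.0 km = 6.9040×10⁶ m.
r₂ = 6371 + 9245 = 15616 km = 1.5616×10⁷ m.
Transfer ellipse a_t = (r₁ + r₂)/2 = 1.126×10⁷ m.
At r₁: circular v_c1 = √(μ/r₁) = 7598 m/s; transfer-perigee v_p = √[μ(2/r₁ − 1/a_t)] = 8948 m/s.
At r₂: circular v_c2 = √(μ/r₂) = 5052 m/s; transfer-apogee v_a = √[μ(2/r₂ − 1/a_t)] = 3956 m/s.
Δv₂ = v_c2 − v_a = 1096 m/s.
= 1.096 km/s.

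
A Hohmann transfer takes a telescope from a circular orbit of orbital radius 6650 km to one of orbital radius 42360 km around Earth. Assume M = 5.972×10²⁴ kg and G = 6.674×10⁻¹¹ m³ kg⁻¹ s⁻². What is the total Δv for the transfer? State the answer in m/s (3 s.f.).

Δv_total ≈ 3910 m/s

μ = GM = 6.674×10⁻¹¹ × 5.972×10²⁴ = 3.986×10¹⁴ m³/s².
r₁ = 6650 km = 6.650×10⁶ m.
r₂ = 42360 km = 4.236×10⁷ m.
Transfer ellipse a_t = (r₁ + r₂)/2 = 2.450×10⁷ m.
At r₁: circular v_c1 = √(μ/r₁) = 7742 m/s; transfer-perigee v_p = √[μ(2/r₁ − 1/a_t)] = 10180 m/s.
Δv₁ = v_p − v_c1 = 2437 m/s.
At r₂: circular v_c2 = √(μ/r₂) = 3067 m/s; transfer-apogee v_a = √[μ(2/r₂ − 1/a_t)] = 1598 m/s.
Δv₂ = v_c2 − v_a = 1469 m/s.
Total Δv = Δv₁ + Δv₂ = 3906 m/s.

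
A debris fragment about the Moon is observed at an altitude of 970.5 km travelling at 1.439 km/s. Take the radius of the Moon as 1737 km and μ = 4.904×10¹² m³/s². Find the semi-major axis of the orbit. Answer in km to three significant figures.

a ≈ 3160 km

r = 1737 + 970.5 = 2707.5 km = 2.708×10⁶ m.
Vis-viva rearranged: 1/a = 2/r − v²/μ = 7.387×10⁻⁷ − 4.223×10⁻⁷ = 3.164×10⁻⁷ m⁻¹.
a = 3.160×10⁶ m = 3160.2 km.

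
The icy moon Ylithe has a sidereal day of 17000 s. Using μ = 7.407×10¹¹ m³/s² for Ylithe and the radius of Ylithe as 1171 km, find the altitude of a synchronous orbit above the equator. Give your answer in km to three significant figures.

A synchronous orbit has period T, so by Kepler's third law a = (μT²/4π²)^(1/3).
μT²/4π² = 7.407×10¹¹ × (1.700×10⁴)² / 39.48 = 5.422×10¹⁸ m³.
a = 1.757×10⁶ m = 1756.8 km.
Altitude h = a − R = 1756.8 − 1171 = 585.82 km.

h_sync ≈ 586 km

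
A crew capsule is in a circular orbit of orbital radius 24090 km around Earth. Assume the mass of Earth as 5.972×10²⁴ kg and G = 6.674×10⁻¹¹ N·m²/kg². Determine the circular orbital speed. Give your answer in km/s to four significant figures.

v ≈ 4.068 km/s

μ = GM = 6.674×10⁻¹¹ × 5.972×10²⁴ = 3.986×10¹⁴ m³/s².
r = 24090 km = 2.409×10⁷ m.
For a circular orbit v = √(μ/r) = √(3.986×10¹⁴ / 2.409×10⁷) = √(1.655×10⁷) = 4068 m/s.
That is 4.068 km/s.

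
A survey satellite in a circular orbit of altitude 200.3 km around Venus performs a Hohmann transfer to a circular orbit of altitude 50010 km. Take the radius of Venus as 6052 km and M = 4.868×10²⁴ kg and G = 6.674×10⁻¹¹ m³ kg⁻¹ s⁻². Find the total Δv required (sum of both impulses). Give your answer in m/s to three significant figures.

μ = GM = 6.674×10⁻¹¹ × 4.868×10²⁴ = 3.249×10¹⁴ m³/s².
r₁ = 6052 + 200.3 = 6252.3 km = 6.2523×10⁶ m.
r₂ = 6052 + 50010 = 56062 km = 5.6062×10⁷ m.
Transfer ellipse a_t = (r₁ + r₂)/2 = 3.116×10⁷ m.
At r₁: circular v_c1 = √(μ/r₁) = 7209 m/s; transfer-periapsis v_p = √[μ(2/r₁ − 1/a_t)] = 9669 m/s.
Δv₁ = v_p − v_c1 = 2461 m/s.
At r₂: circular v_c2 = √(μ/r₂) = 2407 m/s; transfer-apoapsis v_a = √[μ(2/r₂ − 1/a_t)] = 1078 m/s.
Δv₂ = v_c2 − v_a = 1329 m/s.
Total Δv = Δv₁ + Δv₂ = 3790 m/s.

Δv_total ≈ 3790 m/s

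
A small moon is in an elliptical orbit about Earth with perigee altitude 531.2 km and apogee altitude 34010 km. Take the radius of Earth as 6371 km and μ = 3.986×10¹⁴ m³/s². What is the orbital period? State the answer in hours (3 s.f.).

r_p = 6371 + 531.2 = 6902.2 km = 6.9022×10⁶ m.
r_a = 6371 + 34010 = 40381 km = 4.0381×10⁷ m.
Semi-major axis a = (r_p + r_a)/2 = (6902.2 + 40381)/2 = 23642 km = 2.364×10⁷ m.
By Kepler's third law T = 2π√(a³/μ) = 2π × 5.758×10³ = 3.618×10⁴ s.
= 10.05 hours.

T ≈ 10.0 hours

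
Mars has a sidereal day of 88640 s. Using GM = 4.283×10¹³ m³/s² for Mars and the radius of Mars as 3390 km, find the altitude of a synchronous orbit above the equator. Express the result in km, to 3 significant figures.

A synchronous orbit has period T, so by Kepler's third law a = (μT²/4π²)^(1/3).
μT²/4π² = 4.283×10¹³ × (8.864×10⁴)² / 39.48 = 8.524×10²¹ m³.
a = 2.043×10⁷ m = 20428 km.
Altitude h = a − R = 20428 − 3390 = 17038 km.

h_sync ≈ 17000 km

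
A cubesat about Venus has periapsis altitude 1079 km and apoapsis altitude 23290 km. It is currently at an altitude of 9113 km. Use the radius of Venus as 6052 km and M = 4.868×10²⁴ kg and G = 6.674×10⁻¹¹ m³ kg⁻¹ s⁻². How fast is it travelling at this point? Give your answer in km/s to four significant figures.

v ≈ 5.003 km/s

μ = GM = 6.674×10⁻¹¹ × 4.868×10²⁴ = 3.249×10¹⁴ m³/s².
r_p = 6052 + 1079 = 7131.0 km = 7.1310×10⁶ m.
r_a = 6052 + 23290 = 29342 km = 2.9342×10⁷ m.
r = 6052 + 9113 = 15165 km = 1.516×10⁷ m.
Semi-major axis a = (r_p + r_a)/2 = 18236 km = 1.824×10⁷ m.
Vis-viva: v² = μ(2/r − 1/a) = 3.249×10¹⁴ × (1.319×10⁻⁷ − 5.484×10⁻⁸) = 2.503×10⁷ m²/s².
v = 5003 m/s = 5.003 km/s.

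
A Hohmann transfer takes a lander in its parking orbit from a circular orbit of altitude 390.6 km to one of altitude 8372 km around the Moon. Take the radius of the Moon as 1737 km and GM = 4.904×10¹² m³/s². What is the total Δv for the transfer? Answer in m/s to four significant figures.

Δv_total ≈ 719.1 m/s

r₁ = 1737 + 390.6 = 2127.6 km = 2.1276×10⁶ m.
r₂ = 1737 + 8372 = 10109 km = 1.0109×10⁷ m.
Transfer ellipse a_t = (r₁ + r₂)/2 = 6.118×10⁶ m.
At r₁: circular v_c1 = √(μ/r₁) = 1518 m/s; transfer-perilune v_p = √[μ(2/r₁ − 1/a_t)] = 1952 m/s.
Δv₁ = v_p − v_c1 = 433.3 m/s.
At r₂: circular v_c2 = √(μ/r₂) = 696.5 m/s; transfer-apolune v_a = √[μ(2/r₂ − 1/a_t)] = 410.7 m/s.
Δv₂ = v_c2 − v_a = 285.8 m/s.
Total Δv = Δv₁ + Δv₂ = 719.1 m/s.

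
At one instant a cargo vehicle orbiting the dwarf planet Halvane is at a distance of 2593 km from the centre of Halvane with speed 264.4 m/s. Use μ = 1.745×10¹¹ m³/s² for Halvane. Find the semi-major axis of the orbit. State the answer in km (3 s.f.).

r = 2.593×10⁶ m.
Vis-viva rearranged: 1/a = 2/r − v²/μ = 7.713×10⁻⁷ − 4.006×10⁻⁷ = 3.707×10⁻⁷ m⁻¹.
a = 2.698×10⁶ m = 2697.7 km.

a ≈ 2700 km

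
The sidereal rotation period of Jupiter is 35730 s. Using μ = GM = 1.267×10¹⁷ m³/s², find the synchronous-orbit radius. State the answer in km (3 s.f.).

A synchronous orbit has period T, so by Kepler's third law a = (μT²/4π²)^(1/3).
μT²/4π² = 1.267×10¹⁷ × (3.573×10⁴)² / 39.48 = 4.097×10²⁴ m³.
a = 1.600×10⁸ m = 1.6002×10⁵ km.

r_sync ≈ 1.60×10⁵ km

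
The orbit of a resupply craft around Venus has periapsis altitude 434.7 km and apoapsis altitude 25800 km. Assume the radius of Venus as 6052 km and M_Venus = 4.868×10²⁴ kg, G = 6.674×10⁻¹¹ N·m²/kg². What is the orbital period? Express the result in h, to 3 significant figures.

μ = GM = 6.674×10⁻¹¹ × 4.868×10²⁴ = 3.249×10¹⁴ m³/s².
r_p = 6052 + 434.7 = 6486.7 km = 6.4867×10⁶ m.
r_a = 6052 + 25800 = 31852 km = 3.1852×10⁷ m.
Semi-major axis a = (r_p + r_a)/2 = (6486.7 + 31852)/2 = 19169 km = 1.917×10⁷ m.
By Kepler's third law T = 2π√(a³/μ) = 2π × 4.656×10³ = 2.926×10⁴ s.
= 8.127 h.

T ≈ 8.13 h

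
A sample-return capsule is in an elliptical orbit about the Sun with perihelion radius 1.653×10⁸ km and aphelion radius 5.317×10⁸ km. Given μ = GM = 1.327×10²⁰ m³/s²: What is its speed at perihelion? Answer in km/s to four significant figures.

Semi-major axis a = (r_p + r_a)/2 = 3.4850×10⁸ km = 3.485×10¹¹ m.
Vis-viva: v² = μ(2/r − 1/a) = 1.327×10²⁰ × (1.210×10⁻¹¹ − 2.869×10⁻¹²) = 1.225×10⁹ m²/s².
v = 35000 m/s = 35.00 km/s.

v ≈ 35.00 km/s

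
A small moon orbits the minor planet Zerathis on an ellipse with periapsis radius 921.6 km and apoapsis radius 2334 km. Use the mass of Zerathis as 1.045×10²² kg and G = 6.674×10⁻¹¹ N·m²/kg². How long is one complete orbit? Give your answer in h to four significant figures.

μ = GM = 6.674×10⁻¹¹ × 1.045×10²² = 6.974×10¹¹ m³/s².
Semi-major axis a = (r_p + r_a)/2 = (921.60 + 2334.0)/2 = 1627.8 km = 1.628×10⁶ m.
By Kepler's third law T = 2π√(a³/μ) = 2π × 2.487×10³ = 1.563×10⁴ s.
= 4.340 h.

T ≈ 4.340 h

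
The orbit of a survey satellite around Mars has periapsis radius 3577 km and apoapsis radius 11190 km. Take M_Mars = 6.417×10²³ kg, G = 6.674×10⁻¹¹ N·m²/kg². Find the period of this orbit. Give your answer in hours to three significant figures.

T ≈ 5.35 hours

μ = GM = 6.674×10⁻¹¹ × 6.417×10²³ = 4.283×10¹³ m³/s².
Semi-major axis a = (r_p + r_a)/2 = (3577.0 + 11190)/2 = 7383.5 km = 7.384×10⁶ m.
By Kepler's third law T = 2π√(a³/μ) = 2π × 3.066×10³ = 1.926×10⁴ s.
= 5.351 hours.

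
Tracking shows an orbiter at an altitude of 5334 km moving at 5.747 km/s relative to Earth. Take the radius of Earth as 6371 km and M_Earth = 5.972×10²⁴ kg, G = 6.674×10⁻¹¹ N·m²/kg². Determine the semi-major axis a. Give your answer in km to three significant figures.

a ≈ 11400 km

μ = GM = 6.674×10⁻¹¹ × 5.972×10²⁴ = 3.986×10¹⁴ m³/s².
r = 6371 + 5334 = 11705 km = 1.170×10⁷ m.
Vis-viva rearranged: 1/a = 2/r − v²/μ = 1.709×10⁻⁷ − 8.287×10⁻⁸ = 8.800×10⁻⁸ m⁻¹.
a = 1.136×10⁷ m = 11363 km.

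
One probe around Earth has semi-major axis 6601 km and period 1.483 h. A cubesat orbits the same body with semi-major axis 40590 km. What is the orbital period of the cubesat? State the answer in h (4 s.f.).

Kepler's third law: T² ∝ a³, so T₂ = T₁ (a₂/a₁)^(3/2).
a₂/a₁ = 6.149, (a₂/a₁)^(3/2) = 15.25.
T₂ = 1.483 × 15.25 = 22.61 h.

T₂ ≈ 22.61 h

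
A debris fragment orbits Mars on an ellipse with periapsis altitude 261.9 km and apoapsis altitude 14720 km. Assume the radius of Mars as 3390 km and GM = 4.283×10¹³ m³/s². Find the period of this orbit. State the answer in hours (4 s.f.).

T ≈ 9.572 hours

r_p = 3390 + 261.9 = 3651.9 km = 3.6519×10⁶ m.
r_a = 3390 + 14720 = 18110 km = 1.8110×10⁷ m.
Semi-major axis a = (r_p + r_a)/2 = (3651.9 + 18110)/2 = 10881 km = 1.088×10⁷ m.
By Kepler's third law T = 2π√(a³/μ) = 2π × 5.484×10³ = 3.446×10⁴ s.
= 9.572 hours.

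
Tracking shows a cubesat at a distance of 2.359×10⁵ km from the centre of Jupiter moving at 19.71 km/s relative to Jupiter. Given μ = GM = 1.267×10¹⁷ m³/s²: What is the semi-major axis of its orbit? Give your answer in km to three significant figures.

a ≈ 1.85×10⁵ km

r = 2.359×10⁸ m.
Vis-viva rearranged: 1/a = 2/r − v²/μ = 8.478×10⁻⁹ − 3.066×10⁻⁹ = 5.412×10⁻⁹ m⁻¹.
a = 1.848×10⁸ m = 1.8477×10⁵ km.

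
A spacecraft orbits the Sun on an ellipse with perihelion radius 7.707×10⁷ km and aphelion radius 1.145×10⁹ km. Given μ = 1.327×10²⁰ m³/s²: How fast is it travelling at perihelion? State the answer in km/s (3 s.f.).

Semi-major axis a = (r_p + r_a)/2 = 6.1104×10⁸ km = 6.110×10¹¹ m.
Vis-viva: v² = μ(2/r − 1/a) = 1.327×10²⁰ × (2.595×10⁻¹¹ − 1.637×10⁻¹²) = 3.226×10⁹ m²/s².
v = 56800 m/s = 56.80 km/s.

v ≈ 56.8 km/s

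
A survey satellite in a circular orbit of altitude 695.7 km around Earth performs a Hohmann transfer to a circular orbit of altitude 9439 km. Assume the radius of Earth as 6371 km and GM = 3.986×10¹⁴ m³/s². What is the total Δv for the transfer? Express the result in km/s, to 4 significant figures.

r₁ = 6371 + 695.7 = 7066.7 km = 7.0667×10⁶ m.
r₂ = 6371 + 9439 = 15810 km = 1.5810×10⁷ m.
Transfer ellipse a_t = (r₁ + r₂)/2 = 1.144×10⁷ m.
At r₁: circular v_c1 = √(μ/r₁) = 7510 m/s; transfer-perigee v_p = √[μ(2/r₁ − 1/a_t)] = 8830 m/s.
Δv₁ = v_p − v_c1 = 1319 m/s.
At r₂: circular v_c2 = √(μ/r₂) = 5021 m/s; transfer-apogee v_a = √[μ(2/r₂ − 1/a_t)] = 3947 m/s.
Δv₂ = v_c2 − v_a = 1074 m/s.
Total Δv = Δv₁ + Δv₂ = 2394 m/s = 2.394 km/s.

Δv_total ≈ 2.394 km/s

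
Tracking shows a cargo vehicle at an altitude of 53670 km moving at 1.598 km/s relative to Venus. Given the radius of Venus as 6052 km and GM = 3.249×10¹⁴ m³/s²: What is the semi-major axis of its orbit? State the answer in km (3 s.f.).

a ≈ 39000 km

r = 6052 + 53670 = 59722 km = 5.972×10⁷ m.
Specific orbital energy ε = v²/2 − μ/r = (1598)²/2 − 3.249×10¹⁴/5.972×10⁷ = -4.163×10⁶ J/kg.
Since ε = −μ/(2a), a = −μ/(2ε) = 3.902×10⁷ m = 39019 km.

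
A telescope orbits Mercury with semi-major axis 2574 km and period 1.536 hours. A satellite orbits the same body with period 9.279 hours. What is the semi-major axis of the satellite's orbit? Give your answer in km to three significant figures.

a₂ ≈ 8540 km

Kepler's third law: a³ ∝ T², so a₂ = a₁ (T₂/T₁)^(2/3).
T₂/T₁ = 6.041, (T₂/T₁)^(2/3) = 3.317.
a₂ = 2574 × 3.317 = 8538 km.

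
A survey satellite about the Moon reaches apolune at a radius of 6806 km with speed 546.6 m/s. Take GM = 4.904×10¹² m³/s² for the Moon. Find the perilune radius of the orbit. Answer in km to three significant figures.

perilune radius ≈ 1780 km

r_a = 6.806×10⁶ m.
Specific energy ε = v²/2 − μ/r = -5.712×10⁵ J/kg, so a = −μ/(2ε) = 4.293×10⁶ m.
The apsides satisfy r_p + r_a = 2a, so the perilune radius is 2a − r_a = 1.780×10⁶ m = 1780.1 km.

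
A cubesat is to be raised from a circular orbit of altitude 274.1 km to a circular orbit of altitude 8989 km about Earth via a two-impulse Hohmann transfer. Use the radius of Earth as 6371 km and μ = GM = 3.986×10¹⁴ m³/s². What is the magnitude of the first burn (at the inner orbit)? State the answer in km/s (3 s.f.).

Δv ≈ 1.41 km/s

r₁ = 6371 + 274.1 = 6645.1 km = 6.6451×10⁶ m.
r₂ = 6371 + 8989 = 15360 km = 1.5360×10⁷ m.
Transfer ellipse a_t = (r₁ + r₂)/2 = 1.100×10⁷ m.
At r₁: circular v_c1 = √(μ/r₁) = 7745 m/s; transfer-perigee v_p = √[μ(2/r₁ − 1/a_t)] = 9151 m/s.
Δv₁ = v_p − v_c1 = 1406 m/s.
= 1.406 km/s.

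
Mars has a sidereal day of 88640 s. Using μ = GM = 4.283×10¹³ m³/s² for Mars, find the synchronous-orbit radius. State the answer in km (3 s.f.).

r_sync ≈ 20400 km

A synchronous orbit has period T, so by Kepler's third law a = (μT²/4π²)^(1/3).
μT²/4π² = 4.283×10¹³ × (8.864×10⁴)² / 39.48 = 8.524×10²¹ m³.
a = 2.043×10⁷ m = 20428 km.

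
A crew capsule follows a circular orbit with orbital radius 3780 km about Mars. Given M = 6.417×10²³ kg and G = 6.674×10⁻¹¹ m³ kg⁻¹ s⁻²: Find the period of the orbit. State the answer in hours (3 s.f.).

T ≈ 1.96 hours

μ = GM = 6.674×10⁻¹¹ × 6.417×10²³ = 4.283×10¹³ m³/s².
r = 3780 km = 3.780×10⁶ m.
Kepler's third law: T = 2π√(r³/μ) = 2π√((3.780×10⁶)³ / 4.283×10¹³).
r³/μ = 1.261×10⁶ s², so T = 2π × 1.123×10³ = 7.056×10³ s.
Converting: 7.056×10³ s ÷ 3600 = 1.960 hours.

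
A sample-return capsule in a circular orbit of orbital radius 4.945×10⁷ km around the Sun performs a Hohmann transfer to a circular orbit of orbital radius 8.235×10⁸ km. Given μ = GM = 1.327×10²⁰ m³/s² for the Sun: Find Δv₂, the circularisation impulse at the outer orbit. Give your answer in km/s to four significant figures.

Δv ≈ 8.421 km/s

r₁ = 4.945×10⁷ km = 4.945×10¹⁰ m.
r₂ = 8.235×10⁸ km = 8.235×10¹¹ m.
Transfer ellipse a_t = (r₁ + r₂)/2 = 4.365×10¹¹ m.
At r₁: circular v_c1 = √(μ/r₁) = 51800 m/s; transfer-perihelion v_p = √[μ(2/r₁ − 1/a_t)] = 71150 m/s.
At r₂: circular v_c2 = √(μ/r₂) = 12690 m/s; transfer-aphelion v_a = √[μ(2/r₂ − 1/a_t)] = 4273 m/s.
Δv₂ = v_c2 − v_a = 8421 m/s.
= 8.421 km/s.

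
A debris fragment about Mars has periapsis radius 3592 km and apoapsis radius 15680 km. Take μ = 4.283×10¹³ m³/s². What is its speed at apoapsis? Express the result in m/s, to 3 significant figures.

v ≈ 1010 m/s

Semi-major axis a = (r_p + r_a)/2 = 9636.0 km = 9.636×10⁶ m.
Vis-viva: v² = μ(2/r − 1/a) = 4.283×10¹³ × (1.276×10⁻⁷ − 1.038×10⁻⁷) = 1.018×10⁶ m²/s².
v = 1009 m/s.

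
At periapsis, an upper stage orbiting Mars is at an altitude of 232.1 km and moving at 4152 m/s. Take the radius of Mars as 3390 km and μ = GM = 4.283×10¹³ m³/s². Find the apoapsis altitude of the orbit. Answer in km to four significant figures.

r_p = 3390 + 232.1 = 3622.1 km = 3.622×10⁶ m.
Specific energy ε = v²/2 − μ/r = -3.205×10⁶ J/kg, so a = −μ/(2ε) = 6.682×10⁶ m.
The apsides satisfy r_p + r_a = 2a, so the apoapsis radius is 2a − r_p = 9.741×10⁶ m = 9741.1 km.
Apoapsis altitude = 9741.1 − 3390 = 6351.1 km.

apoapsis altitude ≈ 6351 km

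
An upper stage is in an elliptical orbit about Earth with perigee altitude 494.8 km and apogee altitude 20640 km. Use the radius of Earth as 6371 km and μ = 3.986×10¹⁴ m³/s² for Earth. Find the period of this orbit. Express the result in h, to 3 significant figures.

r_p = 6371 + 494.8 = 6865.8 km = 6.8658×10⁶ m.
r_a = 6371 + 20640 = 27011 km = 2.7011×10⁷ m.
Semi-major axis a = (r_p + r_a)/2 = (6865.8 + 27011)/2 = 16938 km = 1.694×10⁷ m.
By Kepler's third law T = 2π√(a³/μ) = 2π × 3.492×10³ = 2.194×10⁴ s.
= 6.094 h.

T ≈ 6.09 h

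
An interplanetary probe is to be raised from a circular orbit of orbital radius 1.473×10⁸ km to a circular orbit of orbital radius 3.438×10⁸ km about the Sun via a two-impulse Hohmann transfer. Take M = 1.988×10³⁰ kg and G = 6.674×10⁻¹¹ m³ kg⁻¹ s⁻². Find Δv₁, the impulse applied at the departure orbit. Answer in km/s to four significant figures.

μ = GM = 6.674×10⁻¹¹ × 1.988×10³⁰ = 1.327×10²⁰ m³/s².
r₁ = 1.473×10⁸ km = 1.473×10¹¹ m.
r₂ = 3.438×10⁸ km = 3.438×10¹¹ m.
Transfer ellipse a_t = (r₁ + r₂)/2 = 2.456×10¹¹ m.
At r₁: circular v_c1 = √(μ/r₁) = 30010 m/s; transfer-perihelion v_p = √[μ(2/r₁ − 1/a_t)] = 35510 m/s.
Δv₁ = v_p − v_c1 = 5500 m/s.
= 5.500 km/s.

Δv ≈ 5.500 km/s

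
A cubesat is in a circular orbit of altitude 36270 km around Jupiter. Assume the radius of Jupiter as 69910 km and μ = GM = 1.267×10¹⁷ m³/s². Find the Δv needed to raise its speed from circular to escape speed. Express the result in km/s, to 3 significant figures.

Δv ≈ 14.3 km/s

r = 69910 + 36270 = 106180 km = 1.0618×10⁸ m.
Circular speed v_c = √(μ/r) = 34540 m/s.
Escape speed v_esc = √(2μ/r) = √2 × v_c = 48850 m/s.
Δv = v_esc − v_c = 14310 m/s = 14.31 km/s.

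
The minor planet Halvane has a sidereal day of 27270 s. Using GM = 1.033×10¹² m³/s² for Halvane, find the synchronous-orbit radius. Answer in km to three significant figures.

r_sync ≈ 2690 km

A synchronous orbit has period T, so by Kepler's third law a = (μT²/4π²)^(1/3).
μT²/4π² = 1.033×10¹² × (2.727×10⁴)² / 39.48 = 1.946×10¹⁹ m³.
a = 2.690×10⁶ m = 2689.7 km.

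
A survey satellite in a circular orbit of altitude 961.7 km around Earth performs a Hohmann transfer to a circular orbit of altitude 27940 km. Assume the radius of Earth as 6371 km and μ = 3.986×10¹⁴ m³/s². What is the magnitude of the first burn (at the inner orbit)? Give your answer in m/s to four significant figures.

Δv ≈ 2092 m/s

r₁ = 6371 + 961.7 = 7332.7 km = 7.3327×10⁶ m.
r₂ = 6371 + 27940 = 34311 km = 3.4311×10⁷ m.
Transfer ellipse a_t = (r₁ + r₂)/2 = 2.082×10⁷ m.
At r₁: circular v_c1 = √(μ/r₁) = 7373 m/s; transfer-perigee v_p = √[μ(2/r₁ − 1/a_t)] = 9464 m/s.
Δv₁ = v_p − v_c1 = 2092 m/s.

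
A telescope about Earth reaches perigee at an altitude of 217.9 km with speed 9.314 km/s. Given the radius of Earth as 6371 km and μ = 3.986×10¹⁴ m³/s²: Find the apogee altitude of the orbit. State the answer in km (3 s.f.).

r_p = 6371 + 217.9 = 6588.9 km = 6.589×10⁶ m.
Specific energy ε = v²/2 − μ/r = -1.712×10⁷ J/kg, so a = −μ/(2ε) = 1.164×10⁷ m.
The apsides satisfy r_p + r_a = 2a, so the apogee radius is 2a − r_p = 1.669×10⁷ m = 16693 km.
Apogee altitude = 16693 − 6371 = 10322 km.

apogee altitude ≈ 10300 km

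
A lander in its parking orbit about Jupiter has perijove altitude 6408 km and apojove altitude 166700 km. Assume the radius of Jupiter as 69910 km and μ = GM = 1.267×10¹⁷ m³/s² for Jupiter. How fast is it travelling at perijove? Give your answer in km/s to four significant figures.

v ≈ 50.11 km/s

r_p = 69910 + 6408 = 76318 km = 7.6318×10⁷ m.
r_a = 69910 + 166700 = 236610 km = 2.3661×10⁸ m.
Semi-major axis a = (r_p + r_a)/2 = 1.5646×10⁵ km = 1.565×10⁸ m.
Vis-viva: v² = μ(2/r − 1/a) = 1.267×10¹⁷ × (2.621×10⁻⁸ − 6.391×10⁻⁹) = 2.511×10⁹ m²/s².
v = 50110 m/s = 50.11 km/s.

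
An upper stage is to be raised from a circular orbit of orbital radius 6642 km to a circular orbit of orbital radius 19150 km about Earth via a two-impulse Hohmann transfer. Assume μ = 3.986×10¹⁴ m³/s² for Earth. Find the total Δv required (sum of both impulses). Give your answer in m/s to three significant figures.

r₁ = 6642 km = 6.642×10⁶ m.
r₂ = 19150 km = 1.915×10⁷ m.
Transfer ellipse a_t = (r₁ + r₂)/2 = 1.290×10⁷ m.
At r₁: circular v_c1 = √(μ/r₁) = 7747 m/s; transfer-perigee v_p = √[μ(2/r₁ − 1/a_t)] = 9440 m/s.
Δv₁ = v_p − v_c1 = 1693 m/s.
At r₂: circular v_c2 = √(μ/r₂) = 4562 m/s; transfer-apogee v_a = √[μ(2/r₂ − 1/a_t)] = 3274 m/s.
Δv₂ = v_c2 − v_a = 1288 m/s.
Total Δv = Δv₁ + Δv₂ = 2981 m/s.

Δv_total ≈ 2980 m/s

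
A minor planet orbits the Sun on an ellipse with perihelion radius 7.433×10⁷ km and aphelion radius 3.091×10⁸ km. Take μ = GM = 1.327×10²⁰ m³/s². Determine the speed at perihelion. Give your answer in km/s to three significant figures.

v ≈ 53.7 km/s

Semi-major axis a = (r_p + r_a)/2 = 1.9172×10⁸ km = 1.917×10¹¹ m.
Vis-viva: v² = μ(2/r − 1/a) = 1.327×10²⁰ × (2.691×10⁻¹¹ − 5.216×10⁻¹²) = 2.878×10⁹ m²/s².
v = 53650 m/s = 53.65 km/s.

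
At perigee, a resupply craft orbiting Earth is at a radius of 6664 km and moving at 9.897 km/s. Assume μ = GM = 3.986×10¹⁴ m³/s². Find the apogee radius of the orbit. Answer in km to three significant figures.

r_p = 6.664×10⁶ m.
Specific energy ε = v²/2 − μ/r = -1.084×10⁷ J/kg, so a = −μ/(2ε) = 1.839×10⁷ m.
The apsides satisfy r_p + r_a = 2a, so the apogee radius is 2a − r_p = 3.011×10⁷ m = 30112 km.

apogee radius ≈ 30100 km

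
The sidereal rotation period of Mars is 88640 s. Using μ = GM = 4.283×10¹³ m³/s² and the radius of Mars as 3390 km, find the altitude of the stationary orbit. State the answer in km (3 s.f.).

A synchronous orbit has period T, so by Kepler's third law a = (μT²/4π²)^(1/3).
μT²/4π² = 4.283×10¹³ × (8.864×10⁴)² / 39.48 = 8.524×10²¹ m³.
a = 2.043×10⁷ m = 20428 km.
Altitude h = a − R = 20428 − 3390 = 17038 km.

h_sync ≈ 17000 km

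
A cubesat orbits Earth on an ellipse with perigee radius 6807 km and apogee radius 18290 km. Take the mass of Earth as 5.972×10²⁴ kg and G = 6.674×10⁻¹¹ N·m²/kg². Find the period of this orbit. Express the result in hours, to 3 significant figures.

μ = GM = 6.674×10⁻¹¹ × 5.972×10²⁴ = 3.986×10¹⁴ m³/s².
Semi-major axis a = (r_p + r_a)/2 = (6807.0 + 18290)/2 = 12548 km = 1.255×10⁷ m.
By Kepler's third law T = 2π√(a³/μ) = 2π × 2.227×10³ = 1.399×10⁴ s.
= 3.886 hours.

T ≈ 3.89 hours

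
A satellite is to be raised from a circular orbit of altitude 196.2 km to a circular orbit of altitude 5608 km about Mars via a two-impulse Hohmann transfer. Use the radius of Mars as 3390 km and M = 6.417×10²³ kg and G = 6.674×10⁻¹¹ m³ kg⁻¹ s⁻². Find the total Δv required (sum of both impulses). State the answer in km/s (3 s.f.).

μ = GM = 6.674×10⁻¹¹ × 6.417×10²³ = 4.283×10¹³ m³/s².
r₁ = 3390 + 196.2 = 3586.2 km = 3.5862×10⁶ m.
r₂ = 3390 + 5608 = 8998.0 km = 8.9980×10⁶ m.
Transfer ellipse a_t = (r₁ + r₂)/2 = 6.292×10⁶ m.
At r₁: circular v_c1 = √(μ/r₁) = 3456 m/s; transfer-periapsis v_p = √[μ(2/r₁ − 1/a_t)] = 4133 m/s.
Δv₁ = v_p − v_c1 = 676.8 m/s.
At r₂: circular v_c2 = √(μ/r₂) = 2182 m/s; transfer-apoapsis v_a = √[μ(2/r₂ − 1/a_t)] = 1647 m/s.
Δv₂ = v_c2 − v_a = 534.6 m/s.
Total Δv = Δv₁ + Δv₂ = 1211 m/s = 1.211 km/s.

Δv_total ≈ 1.21 km/s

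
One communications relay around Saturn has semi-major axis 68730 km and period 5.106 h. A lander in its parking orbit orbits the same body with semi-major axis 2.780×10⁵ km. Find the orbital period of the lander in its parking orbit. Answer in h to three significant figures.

Kepler's third law: T² ∝ a³, so T₂ = T₁ (a₂/a₁)^(3/2).
a₂/a₁ = 4.045, (a₂/a₁)^(3/2) = 8.135.
T₂ = 5.106 × 8.135 = 41.54 h.

T₂ ≈ 41.5 h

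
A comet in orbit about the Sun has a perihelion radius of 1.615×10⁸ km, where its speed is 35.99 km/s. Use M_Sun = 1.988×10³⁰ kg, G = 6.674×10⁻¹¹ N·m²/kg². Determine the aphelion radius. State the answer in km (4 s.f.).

μ = GM = 6.674×10⁻¹¹ × 1.988×10³⁰ = 1.327×10²⁰ m³/s².
r_p = 1.615×10¹¹ m.
Specific energy ε = v²/2 − μ/r = -1.739×10⁸ J/kg, so a = −μ/(2ε) = 3.815×10¹¹ m.
The apsides satisfy r_p + r_a = 2a, so the aphelion radius is 2a − r_p = 6.015×10¹¹ m = 6.0145×10⁸ km.

aphelion radius ≈ 6.015×10⁸ km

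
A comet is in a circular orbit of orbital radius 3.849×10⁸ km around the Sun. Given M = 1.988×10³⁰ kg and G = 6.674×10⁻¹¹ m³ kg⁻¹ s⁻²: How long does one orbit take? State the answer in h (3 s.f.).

T ≈ 36200 h

μ = GM = 6.674×10⁻¹¹ × 1.988×10³⁰ = 1.327×10²⁰ m³/s².
r = 3.849×10⁸ km = 3.849×10¹¹ m.
Kepler's third law: T = 2π√(r³/μ) = 2π√((3.849×10¹¹)³ / 1.327×10²⁰).
r³/μ = 4.298×10¹⁴ s², so T = 2π × 2.073×10⁷ = 1.303×10⁸ s.
Converting: 1.303×10⁸ s ÷ 3600 = 36180 h.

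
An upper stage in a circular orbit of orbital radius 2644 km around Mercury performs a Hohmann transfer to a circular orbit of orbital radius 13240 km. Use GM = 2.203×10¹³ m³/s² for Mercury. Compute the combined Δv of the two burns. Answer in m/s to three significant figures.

Δv_total ≈ 1390 m/s

r₁ = 2644 km = 2.644×10⁶ m.
r₂ = 13240 km = 1.324×10⁷ m.
Transfer ellipse a_t = (r₁ + r₂)/2 = 7.942×10⁶ m.
At r₁: circular v_c1 = √(μ/r₁) = 2887 m/s; transfer-periherm v_p = √[μ(2/r₁ − 1/a_t)] = 3727 m/s.
Δv₁ = v_p − v_c1 = 840.4 m/s.
At r₂: circular v_c2 = √(μ/r₂) = 1290 m/s; transfer-apoherm v_a = √[μ(2/r₂ − 1/a_t)] = 744.3 m/s.
Δv₂ = v_c2 − v_a = 545.7 m/s.
Total Δv = Δv₁ + Δv₂ = 1386 m/s.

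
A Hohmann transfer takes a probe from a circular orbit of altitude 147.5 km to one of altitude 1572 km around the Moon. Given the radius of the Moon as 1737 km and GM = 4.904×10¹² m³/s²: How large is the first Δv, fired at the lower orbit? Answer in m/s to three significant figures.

Δv ≈ 208 m/s

r₁ = 1737 + 147.5 = 1884.5 km = 1.8845×10⁶ m.
r₂ = 1737 + 1572 = 3309.0 km = 3.3090×10⁶ m.
Transfer ellipse a_t = (r₁ + r₂)/2 = 2.597×10⁶ m.
At r₁: circular v_c1 = √(μ/r₁) = 1613 m/s; transfer-perilune v_p = √[μ(2/r₁ − 1/a_t)] = 1821 m/s.
Δv₁ = v_p − v_c1 = 207.8 m/s.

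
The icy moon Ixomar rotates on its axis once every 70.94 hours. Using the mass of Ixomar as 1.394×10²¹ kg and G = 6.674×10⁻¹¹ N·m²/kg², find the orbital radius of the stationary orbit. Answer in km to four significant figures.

μ = GM = 6.674×10⁻¹¹ × 1.394×10²¹ = 9.304×10¹⁰ m³/s².
T = 70.94 hours = 2.554×10⁵ s.
A synchronous orbit has period T, so by Kepler's third law a = (μT²/4π²)^(1/3).
μT²/4π² = 9.304×10¹⁰ × (2.554×10⁵)² / 39.48 = 1.537×10²⁰ m³.
a = 5.357×10⁶ m = 5356.6 km.

r_sync ≈ 5357 km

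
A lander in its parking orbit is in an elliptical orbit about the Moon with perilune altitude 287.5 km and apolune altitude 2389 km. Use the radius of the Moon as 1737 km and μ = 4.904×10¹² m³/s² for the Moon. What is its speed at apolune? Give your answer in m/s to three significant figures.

r_p = 1737 + 287.5 = 2024.5 km = 2.0245×10⁶ m.
r_a = 1737 + 2389 = 4126.0 km = 4.1260×10⁶ m.
Semi-major axis a = (r_p + r_a)/2 = 3075.2 km = 3.075×10⁶ m.
Vis-viva: v² = μ(2/r − 1/a) = 4.904×10¹² × (4.847×10⁻⁷ − 3.252×10⁻⁷) = 7.825×10⁵ m²/s².
v = 884.6 m/s.

v ≈ 885 m/s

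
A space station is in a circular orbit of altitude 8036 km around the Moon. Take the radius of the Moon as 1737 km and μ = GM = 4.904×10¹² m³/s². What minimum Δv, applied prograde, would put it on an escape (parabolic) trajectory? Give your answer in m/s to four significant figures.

r = 1737 + 8036 = 9773.0 km = 9.7730×10⁶ m.
Circular speed v_c = √(μ/r) = 708.4 m/s.
Escape speed v_esc = √(2μ/r) = √2 × v_c = 1002 m/s.
Δv = v_esc − v_c = 293.4 m/s.

Δv ≈ 293.4 m/s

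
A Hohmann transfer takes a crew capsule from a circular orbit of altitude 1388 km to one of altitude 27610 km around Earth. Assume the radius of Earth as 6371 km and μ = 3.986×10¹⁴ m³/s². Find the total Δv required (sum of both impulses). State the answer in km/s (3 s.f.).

r₁ = 6371 + 1388 = 7759.0 km = 7.7590×10⁶ m.
r₂ = 6371 + 27610 = 33981 km = 3.3981×10⁷ m.
Transfer ellipse a_t = (r₁ + r₂)/2 = 2.087×10⁷ m.
At r₁: circular v_c1 = √(μ/r₁) = 7167 m/s; transfer-perigee v_p = √[μ(2/r₁ − 1/a_t)] = 9146 m/s.
Δv₁ = v_p − v_c1 = 1978 m/s.
At r₂: circular v_c2 = √(μ/r₂) = 3425 m/s; transfer-apogee v_a = √[μ(2/r₂ − 1/a_t)] = 2088 m/s.
Δv₂ = v_c2 − v_a = 1337 m/s.
Total Δv = Δv₁ + Δv₂ = 3315 m/s = 3.315 km/s.

Δv_total ≈ 3.31 km/s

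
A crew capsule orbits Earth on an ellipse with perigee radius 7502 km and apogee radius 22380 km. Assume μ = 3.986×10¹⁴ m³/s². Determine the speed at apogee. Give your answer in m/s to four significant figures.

Semi-major axis a = (r_p + r_a)/2 = 14941 km = 1.494×10⁷ m.
Vis-viva: v² = μ(2/r − 1/a) = 3.986×10¹⁴ × (8.937×10⁻⁸ − 6.693×10⁻⁸) = 8.943×10⁶ m²/s².
v = 2990 m/s.

v ≈ 2990 m/s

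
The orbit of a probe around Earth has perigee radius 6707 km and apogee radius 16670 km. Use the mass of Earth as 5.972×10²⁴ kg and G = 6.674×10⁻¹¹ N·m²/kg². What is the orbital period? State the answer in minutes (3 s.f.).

μ = GM = 6.674×10⁻¹¹ × 5.972×10²⁴ = 3.986×10¹⁴ m³/s².
Semi-major axis a = (r_p + r_a)/2 = (6707.0 + 16670)/2 = 11688 km = 1.169×10⁷ m.
By Kepler's third law T = 2π√(a³/μ) = 2π × 2.002×10³ = 1.258×10⁴ s.
= 209.6 minutes.

T ≈ 210 minutes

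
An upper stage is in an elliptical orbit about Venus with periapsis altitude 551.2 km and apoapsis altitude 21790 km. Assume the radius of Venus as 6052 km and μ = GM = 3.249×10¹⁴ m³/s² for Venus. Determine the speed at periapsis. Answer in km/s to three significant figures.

v ≈ 8.92 km/s

r_p = 6052 + 551.2 = 6603.2 km = 6.6032×10⁶ m.
r_a = 6052 + 21790 = 27842 km = 2.7842×10⁷ m.
Semi-major axis a = (r_p + r_a)/2 = 17223 km = 1.722×10⁷ m.
Vis-viva: v² = μ(2/r − 1/a) = 3.249×10¹⁴ × (3.029×10⁻⁷ − 5.806×10⁻⁸) = 7.954×10⁷ m²/s².
v = 8919 m/s = 8.919 km/s.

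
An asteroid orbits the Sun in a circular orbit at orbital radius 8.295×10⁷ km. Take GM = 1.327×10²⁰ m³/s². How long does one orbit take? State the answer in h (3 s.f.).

T ≈ 3620 h

r = 8.295×10⁷ km = 8.295×10¹⁰ m.
Kepler's third law: T = 2π√(r³/μ) = 2π√((8.295×10¹⁰)³ / 1.327×10²⁰).
r³/μ = 4.301×10¹² s², so T = 2π × 2.074×10⁶ = 1.303×10⁷ s.
Converting: 1.303×10⁷ s ÷ 3600 = 3620 h.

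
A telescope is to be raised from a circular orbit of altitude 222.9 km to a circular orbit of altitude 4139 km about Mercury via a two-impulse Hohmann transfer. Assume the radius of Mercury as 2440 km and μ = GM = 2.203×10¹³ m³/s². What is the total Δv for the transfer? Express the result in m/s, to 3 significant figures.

Δv_total ≈ 996 m/s

r₁ = 2440 + 222.9 = 2662.9 km = 2.6629×10⁶ m.
r₂ = 2440 + 4139 = 6579.0 km = 6.5790×10⁶ m.
Transfer ellipse a_t = (r₁ + r₂)/2 = 4.621×10⁶ m.
At r₁: circular v_c1 = √(μ/r₁) = 2876 m/s; transfer-periherm v_p = √[μ(2/r₁ − 1/a_t)] = 3432 m/s.
Δv₁ = v_p − v_c1 = 555.7 m/s.
At r₂: circular v_c2 = √(μ/r₂) = 1830 m/s; transfer-apoherm v_a = √[μ(2/r₂ − 1/a_t)] = 1389 m/s.
Δv₂ = v_c2 − v_a = 440.8 m/s.
Total Δv = Δv₁ + Δv₂ = 996.5 m/s.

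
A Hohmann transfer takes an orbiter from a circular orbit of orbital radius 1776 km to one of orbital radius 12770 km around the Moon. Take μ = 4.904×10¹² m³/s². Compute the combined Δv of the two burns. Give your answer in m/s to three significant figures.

Δv_total ≈ 854 m/s

r₁ = 1776 km = 1.776×10⁶ m.
r₂ = 12770 km = 1.277×10⁷ m.
Transfer ellipse a_t = (r₁ + r₂)/2 = 7.273×10⁶ m.
At r₁: circular v_c1 = √(μ/r₁) = 1662 m/s; transfer-perilune v_p = √[μ(2/r₁ − 1/a_t)] = 2202 m/s.
Δv₁ = v_p − v_c1 = 540.2 m/s.
At r₂: circular v_c2 = √(μ/r₂) = 619.7 m/s; transfer-apolune v_a = √[μ(2/r₂ − 1/a_t)] = 306.2 m/s.
Δv₂ = v_c2 − v_a = 313.5 m/s.
Total Δv = Δv₁ + Δv₂ = 853.6 m/s.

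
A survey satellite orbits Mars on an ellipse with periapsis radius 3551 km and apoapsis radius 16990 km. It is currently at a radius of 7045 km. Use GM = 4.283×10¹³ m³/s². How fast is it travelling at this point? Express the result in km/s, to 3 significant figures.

Semi-major axis a = (r_p + r_a)/2 = 10270 km = 1.027×10⁷ m.
Vis-viva: v² = μ(2/r − 1/a) = 4.283×10¹³ × (2.839×10⁻⁷ − 9.737×10⁻⁸) = 7.989×10⁶ m²/s².
v = 2826 m/s = 2.826 km/s.

v ≈ 2.83 km/s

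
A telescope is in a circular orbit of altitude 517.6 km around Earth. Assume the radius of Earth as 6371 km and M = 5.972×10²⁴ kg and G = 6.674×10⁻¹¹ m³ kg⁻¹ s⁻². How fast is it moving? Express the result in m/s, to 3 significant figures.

μ = GM = 6.674×10⁻¹¹ × 5.972×10²⁴ = 3.986×10¹⁴ m³/s².
r = 6371 + 517.6 = 6888.6 km = 6.8886×10⁶ m.
For a circular orbit v = √(μ/r) = √(3.986×10¹⁴ / 6.889×10⁶) = √(5.786×10⁷) = 7607 m/s.

v ≈ 7610 m/s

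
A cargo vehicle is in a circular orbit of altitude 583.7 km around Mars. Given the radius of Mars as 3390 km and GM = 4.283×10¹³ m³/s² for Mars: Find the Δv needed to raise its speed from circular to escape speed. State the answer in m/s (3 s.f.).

Δv ≈ 1360 m/s

r = 3390 + 583.7 = 3973.7 km = 3.9737×10⁶ m.
Circular speed v_c = √(μ/r) = 3283 m/s.
Escape speed v_esc = √(2μ/r) = √2 × v_c = 4643 m/s.
Δv = v_esc − v_c = 1360 m/s.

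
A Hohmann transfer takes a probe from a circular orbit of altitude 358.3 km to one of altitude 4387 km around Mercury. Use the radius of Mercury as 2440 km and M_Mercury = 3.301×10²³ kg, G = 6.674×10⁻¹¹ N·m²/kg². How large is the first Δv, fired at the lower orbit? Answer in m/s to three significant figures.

μ = GM = 6.674×10⁻¹¹ × 3.301×10²³ = 2.203×10¹³ m³/s².
r₁ = 2440 + 358.3 = 2798.3 km = 2.7983×10⁶ m.
r₂ = 2440 + 4387 = 6827.0 km = 6.8270×10⁶ m.
Transfer ellipse a_t = (r₁ + r₂)/2 = 4.813×10⁶ m.
At r₁: circular v_c1 = √(μ/r₁) = 2806 m/s; transfer-periherm v_p = √[μ(2/r₁ − 1/a_t)] = 3342 m/s.
Δv₁ = v_p − v_c1 = 536.0 m/s.

Δv ≈ 536 m/s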